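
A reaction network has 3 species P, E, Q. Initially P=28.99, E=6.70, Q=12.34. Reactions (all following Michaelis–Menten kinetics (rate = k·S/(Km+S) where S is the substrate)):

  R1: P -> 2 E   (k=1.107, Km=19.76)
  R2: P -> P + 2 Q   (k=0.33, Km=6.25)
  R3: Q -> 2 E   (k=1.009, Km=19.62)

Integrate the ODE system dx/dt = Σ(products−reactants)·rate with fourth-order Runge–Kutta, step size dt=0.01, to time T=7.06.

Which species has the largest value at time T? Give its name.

RK4 with dt=0.01: 706 steps to T=7.06. Trajectory (selected grid times):
t=0.00: P=28.99 E=6.70 Q=12.34
t=0.78: P=28.48 E=8.33 Q=12.46
t=1.57: P=27.96 E=9.98 Q=12.57
t=2.35: P=27.46 E=11.61 Q=12.69
t=3.14: P=26.95 E=13.25 Q=12.80
t=3.92: P=26.46 E=14.86 Q=12.90
t=4.71: P=25.96 E=16.49 Q=13.01
t=5.49: P=25.47 E=18.10 Q=13.11
t=6.28: P=24.98 E=19.72 Q=13.20
t=7.06: P=24.50 E=21.32 Q=13.30
At T=7.06: P=24.50 E=21.32 Q=13.30; the largest is P.

Dominant species at T: P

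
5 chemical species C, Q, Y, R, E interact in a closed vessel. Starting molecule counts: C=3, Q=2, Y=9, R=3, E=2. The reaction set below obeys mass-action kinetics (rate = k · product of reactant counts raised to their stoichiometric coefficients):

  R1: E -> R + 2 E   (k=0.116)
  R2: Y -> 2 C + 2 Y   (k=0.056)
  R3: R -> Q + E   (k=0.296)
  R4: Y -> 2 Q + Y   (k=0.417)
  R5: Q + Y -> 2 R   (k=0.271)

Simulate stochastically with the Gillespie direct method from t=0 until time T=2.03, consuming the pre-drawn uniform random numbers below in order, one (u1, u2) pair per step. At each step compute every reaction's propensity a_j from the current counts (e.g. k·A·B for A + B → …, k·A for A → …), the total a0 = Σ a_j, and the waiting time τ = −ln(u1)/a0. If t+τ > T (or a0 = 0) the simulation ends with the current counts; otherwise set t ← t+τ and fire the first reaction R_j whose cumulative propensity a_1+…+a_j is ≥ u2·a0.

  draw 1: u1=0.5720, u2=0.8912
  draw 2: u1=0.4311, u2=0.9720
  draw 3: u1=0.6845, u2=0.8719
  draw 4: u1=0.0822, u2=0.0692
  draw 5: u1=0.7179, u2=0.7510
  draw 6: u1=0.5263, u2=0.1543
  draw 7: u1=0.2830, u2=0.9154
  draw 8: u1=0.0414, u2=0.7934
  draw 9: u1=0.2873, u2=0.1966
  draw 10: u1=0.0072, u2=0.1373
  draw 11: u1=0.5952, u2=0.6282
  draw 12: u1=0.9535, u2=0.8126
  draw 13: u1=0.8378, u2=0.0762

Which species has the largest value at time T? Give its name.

t=0.000: C=3 Q=2 Y=9 R=3 E=2
Draw 1: a1=0.232, a2=0.504, a3=0.888, a4=3.753, a5=4.878, a0=10.255; τ=−ln(0.5720)/10.255=0.054 → t=0.054; u2·a0=0.8912·10.255=9.139; a1+…+a4=5.377 < 9.139 ≤ a1+…+a5=10.255 → R5 fires; C=3 Q=1 Y=8 R=5 E=2
Draw 2: a1=0.232, a2=0.448, a3=1.480, a4=3.336, a5=2.168, a0=7.664; τ=−ln(0.4311)/7.664=0.110 → t=0.164; u2·a0=0.9720·7.664=7.449; a1+…+a4=5.496 < 7.449 ≤ a1+…+a5=7.664 → R5 fires; C=3 Q=0 Y=7 R=7 E=2
Draw 3: a1=0.232, a2=0.392, a3=2.072, a4=2.919, a5=0.000, a0=5.615; τ=−ln(0.6845)/5.615=0.068 → t=0.232; u2·a0=0.8719·5.615=4.896; a1+…+a3=2.696 < 4.896 ≤ a1+…+a4=5.615 → R4 fires; C=3 Q=2 Y=7 R=7 E=2
Draw 4: a1=0.232, a2=0.392, a3=2.072, a4=2.919, a5=3.794, a0=9.409; τ=−ln(0.0822)/9.409=0.266 → t=0.497; u2·a0=0.0692·9.409=0.651; a1+a2=0.624 < 0.651 ≤ a1+…+a3=2.696 → R3 fires; C=3 Q=3 Y=7 R=6 E=3
Draw 5: a1=0.348, a2=0.392, a3=1.776, a4=2.919, a5=5.691, a0=11.126; τ=−ln(0.7179)/11.126=0.030 → t=0.527; u2·a0=0.7510·11.126=8.356; a1+…+a4=5.435 < 8.356 ≤ a1+…+a5=11.126 → R5 fires; C=3 Q=2 Y=6 R=8 E=3
Draw 6: a1=0.348, a2=0.336, a3=2.368, a4=2.502, a5=3.252, a0=8.806; τ=−ln(0.5263)/8.806=0.073 → t=0.600; u2·a0=0.1543·8.806=1.359; a1+a2=0.684 < 1.359 ≤ a1+…+a3=3.052 → R3 fires; C=3 Q=3 Y=6 R=7 E=4
Draw 7: a1=0.464, a2=0.336, a3=2.072, a4=2.502, a5=4.878, a0=10.252; τ=−ln(0.2830)/10.252=0.123 → t=0.723; u2·a0=0.9154·10.252=9.385; a1+…+a4=5.374 < 9.385 ≤ a1+…+a5=10.252 → R5 fires; C=3 Q=2 Y=5 R=9 E=4
Draw 8: a1=0.464, a2=0.280, a3=2.664, a4=2.085, a5=2.710, a0=8.203; τ=−ln(0.0414)/8.203=0.388 → t=1.111; u2·a0=0.7934·8.203=6.508; a1+…+a4=5.493 < 6.508 ≤ a1+…+a5=8.203 → R5 fires; C=3 Q=1 Y=4 R=11 E=4
Draw 9: a1=0.464, a2=0.224, a3=3.256, a4=1.668, a5=1.084, a0=6.696; τ=−ln(0.2873)/6.696=0.186 → t=1.298; u2·a0=0.1966·6.696=1.316; a1+a2=0.688 < 1.316 ≤ a1+…+a3=3.944 → R3 fires; C=3 Q=2 Y=4 R=10 E=5
Draw 10: a1=0.580, a2=0.224, a3=2.960, a4=1.668, a5=2.168, a0=7.600; τ=−ln(0.0072)/7.600=0.649 → t=1.947; u2·a0=0.1373·7.600=1.043; a1+a2=0.804 < 1.043 ≤ a1+…+a3=3.764 → R3 fires; C=3 Q=3 Y=4 R=9 E=6
Draw 11: a1=0.696, a2=0.224, a3=2.664, a4=1.668, a5=3.252, a0=8.504; τ=−ln(0.5952)/8.504=0.061 → t=2.008; u2·a0=0.6282·8.504=5.342; a1+…+a4=5.252 < 5.342 ≤ a1+…+a5=8.504 → R5 fires; C=3 Q=2 Y=3 R=11 E=6
Draw 12: a1=0.696, a2=0.168, a3=3.256, a4=1.251, a5=1.626, a0=6.997; τ=−ln(0.9535)/6.997=0.007 → t=2.015; u2·a0=0.8126·6.997=5.686; a1+…+a4=5.371 < 5.686 ≤ a1+…+a5=6.997 → R5 fires; C=3 Q=1 Y=2 R=13 E=6
Draw 13: a1=0.696, a2=0.112, a3=3.848, a4=0.834, a5=0.542, a0=6.032; τ=−ln(0.8378)/6.032=0.029 → t=2.044 > T=2.03: stop.
At T=2.03: C=3 Q=1 Y=2 R=13 E=6; the largest is R.

Dominant species at T: R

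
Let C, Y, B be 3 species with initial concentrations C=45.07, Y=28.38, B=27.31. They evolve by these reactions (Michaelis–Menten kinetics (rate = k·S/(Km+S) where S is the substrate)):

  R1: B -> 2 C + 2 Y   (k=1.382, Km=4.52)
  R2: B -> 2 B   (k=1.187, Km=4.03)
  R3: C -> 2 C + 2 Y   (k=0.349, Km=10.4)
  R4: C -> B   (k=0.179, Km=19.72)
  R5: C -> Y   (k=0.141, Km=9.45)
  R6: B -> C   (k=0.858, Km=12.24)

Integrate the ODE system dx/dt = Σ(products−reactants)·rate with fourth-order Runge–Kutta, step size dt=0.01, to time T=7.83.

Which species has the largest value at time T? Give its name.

Dominant species at T: C

RK4 with dt=0.01: 783 steps to T=7.83. Trajectory (selected grid times):
t=0.00: C=45.07 Y=28.38 B=27.31
t=0.87: C=47.68 Y=31.04 B=26.77
t=1.74: C=50.28 Y=33.70 B=26.24
t=2.61: C=52.87 Y=36.35 B=25.72
t=3.48: C=55.46 Y=39.01 B=25.20
t=4.35: C=58.03 Y=41.66 B=24.69
t=5.22: C=60.59 Y=44.32 B=24.18
t=6.09: C=63.14 Y=46.96 B=23.67
t=6.96: C=65.68 Y=49.61 B=23.18
t=7.83: C=68.21 Y=52.25 B=22.68
At T=7.83: C=68.21 Y=52.25 B=22.68; the largest is C.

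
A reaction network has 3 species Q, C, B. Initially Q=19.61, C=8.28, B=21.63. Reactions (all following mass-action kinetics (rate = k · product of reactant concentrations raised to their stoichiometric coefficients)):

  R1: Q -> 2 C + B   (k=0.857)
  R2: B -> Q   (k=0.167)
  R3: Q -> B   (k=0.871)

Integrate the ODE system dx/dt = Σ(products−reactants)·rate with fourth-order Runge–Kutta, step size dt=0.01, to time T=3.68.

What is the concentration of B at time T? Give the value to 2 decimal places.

RK4 with dt=0.01: 368 steps to T=3.68. Trajectory (selected grid times):
t=0.00: Q=19.61 C=8.28 B=21.63
t=0.41: Q=10.98 C=18.64 B=30.26
t=0.82: Q=7.01 C=24.78 B=34.23
t=1.23: Q=5.19 C=28.99 B=36.05
t=1.64: Q=4.35 C=32.30 B=36.89
t=2.04: Q=3.97 C=35.13 B=37.27
t=2.45: Q=3.79 C=37.85 B=37.45
t=2.86: Q=3.71 C=40.48 B=37.53
t=3.27: Q=3.67 C=43.07 B=37.57
t=3.68: Q=3.65 C=45.64 B=37.59
Read off B at T=3.68: 37.59

B at T = 37.59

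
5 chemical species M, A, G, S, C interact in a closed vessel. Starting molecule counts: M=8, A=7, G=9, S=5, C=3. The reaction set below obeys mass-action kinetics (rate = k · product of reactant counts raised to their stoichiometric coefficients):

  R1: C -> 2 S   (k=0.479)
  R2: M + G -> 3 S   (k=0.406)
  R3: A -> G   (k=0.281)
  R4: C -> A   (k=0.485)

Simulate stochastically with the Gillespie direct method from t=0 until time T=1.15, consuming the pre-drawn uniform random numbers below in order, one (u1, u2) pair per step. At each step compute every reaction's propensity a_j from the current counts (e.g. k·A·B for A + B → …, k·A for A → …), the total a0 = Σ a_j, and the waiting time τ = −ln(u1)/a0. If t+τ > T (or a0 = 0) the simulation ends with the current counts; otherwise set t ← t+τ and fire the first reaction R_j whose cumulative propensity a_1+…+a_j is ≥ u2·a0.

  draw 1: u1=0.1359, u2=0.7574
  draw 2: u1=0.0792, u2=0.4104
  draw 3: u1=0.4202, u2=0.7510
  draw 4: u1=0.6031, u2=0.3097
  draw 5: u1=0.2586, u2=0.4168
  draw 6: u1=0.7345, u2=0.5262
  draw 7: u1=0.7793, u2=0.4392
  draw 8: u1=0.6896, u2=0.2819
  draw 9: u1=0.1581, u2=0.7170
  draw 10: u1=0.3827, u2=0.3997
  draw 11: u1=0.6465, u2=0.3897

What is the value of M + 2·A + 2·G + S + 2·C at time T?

Value at T = 51

Check how each reaction changes W = M + 2·A + 2·G + S + 2·C (weight of products minus weight of reactants):
R1: C -> 2 S: (1·2) − (2·1) = 2 − 2 = 0
R2: M + G -> 3 S: (1·3) − (1·1 + 2·1) = 3 − 3 = 0
R3: A -> G: (2·1) − (2·1) = 2 − 2 = 0
R4: C -> A: (2·1) − (2·1) = 2 − 2 = 0
Every reaction leaves W unchanged, so W is conserved and no simulation is needed: W(T) = W(0) = 8 + 2·7 + 2·9 + 5 + 2·3 = 51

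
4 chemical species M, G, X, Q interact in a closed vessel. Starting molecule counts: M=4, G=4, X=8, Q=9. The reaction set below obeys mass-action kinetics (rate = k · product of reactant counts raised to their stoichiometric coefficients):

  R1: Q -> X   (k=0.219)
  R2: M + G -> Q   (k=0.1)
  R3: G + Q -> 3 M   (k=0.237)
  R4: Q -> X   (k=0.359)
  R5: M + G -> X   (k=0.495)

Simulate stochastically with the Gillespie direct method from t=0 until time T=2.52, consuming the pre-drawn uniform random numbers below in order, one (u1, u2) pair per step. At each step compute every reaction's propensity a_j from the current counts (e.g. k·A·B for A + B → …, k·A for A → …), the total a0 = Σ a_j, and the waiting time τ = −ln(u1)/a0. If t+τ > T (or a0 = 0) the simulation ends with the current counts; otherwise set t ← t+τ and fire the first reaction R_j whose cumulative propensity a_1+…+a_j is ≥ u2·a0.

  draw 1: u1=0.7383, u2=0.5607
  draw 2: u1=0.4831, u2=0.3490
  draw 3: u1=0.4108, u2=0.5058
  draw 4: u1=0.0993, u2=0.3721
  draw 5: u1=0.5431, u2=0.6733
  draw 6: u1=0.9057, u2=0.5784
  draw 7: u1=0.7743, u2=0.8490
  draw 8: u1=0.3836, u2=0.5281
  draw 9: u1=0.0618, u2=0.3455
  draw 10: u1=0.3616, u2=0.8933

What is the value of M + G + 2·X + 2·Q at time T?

Check how each reaction changes W = M + G + 2·X + 2·Q (weight of products minus weight of reactants):
R1: Q -> X: (2·1) − (2·1) = 2 − 2 = 0
R2: M + G -> Q: (2·1) − (1·1 + 1·1) = 2 − 2 = 0
R3: G + Q -> 3 M: (1·3) − (1·1 + 2·1) = 3 − 3 = 0
R4: Q -> X: (2·1) − (2·1) = 2 − 2 = 0
R5: M + G -> X: (2·1) − (1·1 + 1·1) = 2 − 2 = 0
Every reaction leaves W unchanged, so W is conserved and no simulation is needed: W(T) = W(0) = 4 + 4 + 2·8 + 2·9 = 42

Value at T = 42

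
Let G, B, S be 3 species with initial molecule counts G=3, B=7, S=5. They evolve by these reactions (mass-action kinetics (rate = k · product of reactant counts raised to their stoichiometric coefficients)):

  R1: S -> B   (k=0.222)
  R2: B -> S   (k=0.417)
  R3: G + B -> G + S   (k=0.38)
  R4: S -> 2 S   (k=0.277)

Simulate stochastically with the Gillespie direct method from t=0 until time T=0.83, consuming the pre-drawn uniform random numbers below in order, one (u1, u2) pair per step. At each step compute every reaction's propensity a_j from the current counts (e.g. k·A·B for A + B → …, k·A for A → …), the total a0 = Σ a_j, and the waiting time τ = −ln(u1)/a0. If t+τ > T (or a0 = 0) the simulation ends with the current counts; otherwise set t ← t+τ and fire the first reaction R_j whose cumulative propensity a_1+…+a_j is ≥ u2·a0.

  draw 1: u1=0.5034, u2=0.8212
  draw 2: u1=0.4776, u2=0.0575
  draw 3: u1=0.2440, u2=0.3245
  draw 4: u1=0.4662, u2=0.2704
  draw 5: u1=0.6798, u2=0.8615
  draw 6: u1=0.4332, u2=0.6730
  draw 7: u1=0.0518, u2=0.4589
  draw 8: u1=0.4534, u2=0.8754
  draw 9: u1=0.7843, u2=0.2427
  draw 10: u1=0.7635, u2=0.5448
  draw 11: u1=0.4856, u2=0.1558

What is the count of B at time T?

B at T = 1

t=0.000: G=3 B=7 S=5
Draw 1: a1=1.110, a2=2.919, a3=7.980, a4=1.385, a0=13.394; τ=−ln(0.5034)/13.394=0.051 → t=0.051; u2·a0=0.8212·13.394=10.999; a1+a2=4.029 < 10.999 ≤ a1+…+a3=12.009 → R3 fires; G=3 B=6 S=6
Draw 2: a1=1.332, a2=2.502, a3=6.840, a4=1.662, a0=12.336; τ=−ln(0.4776)/12.336=0.060 → t=0.111; u2·a0=0.0575·12.336=0.709 ≤ a1=1.332 → R1 fires; G=3 B=7 S=5
Draw 3: a1=1.110, a2=2.919, a3=7.980, a4=1.385, a0=13.394; τ=−ln(0.2440)/13.394=0.105 → t=0.216; u2·a0=0.3245·13.394=4.346; a1+a2=4.029 < 4.346 ≤ a1+…+a3=12.009 → R3 fires; G=3 B=6 S=6
Draw 4: a1=1.332, a2=2.502, a3=6.840, a4=1.662, a0=12.336; τ=−ln(0.4662)/12.336=0.062 → t=0.278; u2·a0=0.2704·12.336=3.336; a1=1.332 < 3.336 ≤ a1+a2=3.834 → R2 fires; G=3 B=5 S=7
Draw 5: a1=1.554, a2=2.085, a3=5.700, a4=1.939, a0=11.278; τ=−ln(0.6798)/11.278=0.034 → t=0.313; u2·a0=0.8615·11.278=9.716; a1+…+a3=9.339 < 9.716 ≤ a1+…+a4=11.278 → R4 fires; G=3 B=5 S=8
Draw 6: a1=1.776, a2=2.085, a3=5.700, a4=2.216, a0=11.777; τ=−ln(0.4332)/11.777=0.071 → t=0.384; u2·a0=0.6730·11.777=7.926; a1+a2=3.861 < 7.926 ≤ a1+…+a3=9.561 → R3 fires; G=3 B=4 S=9
Draw 7: a1=1.998, a2=1.668, a3=4.560, a4=2.493, a0=10.719; τ=−ln(0.0518)/10.719=0.276 → t=0.660; u2·a0=0.4589·10.719=4.919; a1+a2=3.666 < 4.919 ≤ a1+…+a3=8.226 → R3 fires; G=3 B=3 S=10
Draw 8: a1=2.220, a2=1.251, a3=3.420, a4=2.770, a0=9.661; τ=−ln(0.4534)/9.661=0.082 → t=0.742; u2·a0=0.8754·9.661=8.457; a1+…+a3=6.891 < 8.457 ≤ a1+…+a4=9.661 → R4 fires; G=3 B=3 S=11
Draw 9: a1=2.442, a2=1.251, a3=3.420, a4=3.047, a0=10.160; τ=−ln(0.7843)/10.160=0.024 → t=0.766; u2·a0=0.2427·10.160=2.466; a1=2.442 < 2.466 ≤ a1+a2=3.693 → R2 fires; G=3 B=2 S=12
Draw 10: a1=2.664, a2=0.834, a3=2.280, a4=3.324, a0=9.102; τ=−ln(0.7635)/9.102=0.030 → t=0.795; u2·a0=0.5448·9.102=4.959; a1+a2=3.498 < 4.959 ≤ a1+…+a3=5.778 → R3 fires; G=3 B=1 S=13
Draw 11: a1=2.886, a2=0.417, a3=1.140, a4=3.601, a0=8.044; τ=−ln(0.4856)/8.044=0.090 → t=0.885 > T=0.83: stop.
Read off B at T=0.83: 1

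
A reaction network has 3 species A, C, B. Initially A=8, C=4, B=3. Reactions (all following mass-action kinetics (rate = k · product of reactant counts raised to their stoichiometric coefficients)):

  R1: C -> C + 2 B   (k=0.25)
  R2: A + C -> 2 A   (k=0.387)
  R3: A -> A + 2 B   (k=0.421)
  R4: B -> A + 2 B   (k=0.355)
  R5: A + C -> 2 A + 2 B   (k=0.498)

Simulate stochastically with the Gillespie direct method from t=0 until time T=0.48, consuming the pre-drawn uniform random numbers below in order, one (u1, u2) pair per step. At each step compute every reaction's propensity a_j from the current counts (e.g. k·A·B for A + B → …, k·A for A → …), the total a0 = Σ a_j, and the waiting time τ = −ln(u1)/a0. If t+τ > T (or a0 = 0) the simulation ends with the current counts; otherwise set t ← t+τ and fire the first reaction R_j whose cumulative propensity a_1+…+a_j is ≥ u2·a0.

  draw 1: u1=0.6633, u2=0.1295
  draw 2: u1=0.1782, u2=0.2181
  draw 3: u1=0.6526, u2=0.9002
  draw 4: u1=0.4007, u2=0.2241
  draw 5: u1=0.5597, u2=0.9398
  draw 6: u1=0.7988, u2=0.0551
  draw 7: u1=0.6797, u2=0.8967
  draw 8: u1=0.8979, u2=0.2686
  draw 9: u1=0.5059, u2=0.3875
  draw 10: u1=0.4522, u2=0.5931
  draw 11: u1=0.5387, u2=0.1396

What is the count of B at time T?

t=0.000: A=8 C=4 B=3
Draw 1: a1=1.000, a2=12.384, a3=3.368, a4=1.065, a5=15.936, a0=33.753; τ=−ln(0.6633)/33.753=0.012 → t=0.012; u2·a0=0.1295·33.753=4.371; a1=1.000 < 4.371 ≤ a1+a2=13.384 → R2 fires; A=9 C=3 B=3
Draw 2: a1=0.750, a2=10.449, a3=3.789, a4=1.065, a5=13.446, a0=29.499; τ=−ln(0.1782)/29.499=0.058 → t=0.071; u2·a0=0.2181·29.499=6.434; a1=0.750 < 6.434 ≤ a1+a2=11.199 → R2 fires; A=10 C=2 B=3
Draw 3: a1=0.500, a2=7.740, a3=4.210, a4=1.065, a5=9.960, a0=23.475; τ=−ln(0.6526)/23.475=0.018 → t=0.089; u2·a0=0.9002·23.475=21.132; a1+…+a4=13.515 < 21.132 ≤ a1+…+a5=23.475 → R5 fires; A=11 C=1 B=5
Draw 4: a1=0.250, a2=4.257, a3=4.631, a4=1.775, a5=5.478, a0=16.391; τ=−ln(0.4007)/16.391=0.056 → t=0.145; u2·a0=0.2241·16.391=3.673; a1=0.250 < 3.673 ≤ a1+a2=4.507 → R2 fires; A=12 C=0 B=5
Draw 5: a1=0.000, a2=0.000, a3=5.052, a4=1.775, a5=0.000, a0=6.827; τ=−ln(0.5597)/6.827=0.085 → t=0.230; u2·a0=0.9398·6.827=6.416; a1+…+a3=5.052 < 6.416 ≤ a1+…+a4=6.827 → R4 fires; A=13 C=0 B=6
Draw 6: a1=0.000, a2=0.000, a3=5.473, a4=2.130, a5=0.000, a0=7.603; τ=−ln(0.7988)/7.603=0.030 → t=0.259; u2·a0=0.0551·7.603=0.419; a1+a2=0.000 < 0.419 ≤ a1+…+a3=5.473 → R3 fires; A=13 C=0 B=8
Draw 7: a1=0.000, a2=0.000, a3=5.473, a4=2.840, a5=0.000, a0=8.313; τ=−ln(0.6797)/8.313=0.046 → t=0.306; u2·a0=0.8967·8.313=7.454; a1+…+a3=5.473 < 7.454 ≤ a1+…+a4=8.313 → R4 fires; A=14 C=0 B=9
Draw 8: a1=0.000, a2=0.000, a3=5.894, a4=3.195, a5=0.000, a0=9.089; τ=−ln(0.8979)/9.089=0.012 → t=0.317; u2·a0=0.2686·9.089=2.441; a1+a2=0.000 < 2.441 ≤ a1+…+a3=5.894 → R3 fires; A=14 C=0 B=11
Draw 9: a1=0.000, a2=0.000, a3=5.894, a4=3.905, a5=0.000, a0=9.799; τ=−ln(0.5059)/9.799=0.070 → t=0.387; u2·a0=0.3875·9.799=3.797; a1+a2=0.000 < 3.797 ≤ a1+…+a3=5.894 → R3 fires; A=14 C=0 B=13
Draw 10: a1=0.000, a2=0.000, a3=5.894, a4=4.615, a5=0.000, a0=10.509; τ=−ln(0.4522)/10.509=0.076 → t=0.463; u2·a0=0.5931·10.509=6.233; a1+…+a3=5.894 < 6.233 ≤ a1+…+a4=10.509 → R4 fires; A=15 C=0 B=14
Draw 11: a1=0.000, a2=0.000, a3=6.315, a4=4.970, a5=0.000, a0=11.285; τ=−ln(0.5387)/11.285=0.055 → t=0.517 > T=0.48: stop.
Read off B at T=0.48: 14

B at T = 14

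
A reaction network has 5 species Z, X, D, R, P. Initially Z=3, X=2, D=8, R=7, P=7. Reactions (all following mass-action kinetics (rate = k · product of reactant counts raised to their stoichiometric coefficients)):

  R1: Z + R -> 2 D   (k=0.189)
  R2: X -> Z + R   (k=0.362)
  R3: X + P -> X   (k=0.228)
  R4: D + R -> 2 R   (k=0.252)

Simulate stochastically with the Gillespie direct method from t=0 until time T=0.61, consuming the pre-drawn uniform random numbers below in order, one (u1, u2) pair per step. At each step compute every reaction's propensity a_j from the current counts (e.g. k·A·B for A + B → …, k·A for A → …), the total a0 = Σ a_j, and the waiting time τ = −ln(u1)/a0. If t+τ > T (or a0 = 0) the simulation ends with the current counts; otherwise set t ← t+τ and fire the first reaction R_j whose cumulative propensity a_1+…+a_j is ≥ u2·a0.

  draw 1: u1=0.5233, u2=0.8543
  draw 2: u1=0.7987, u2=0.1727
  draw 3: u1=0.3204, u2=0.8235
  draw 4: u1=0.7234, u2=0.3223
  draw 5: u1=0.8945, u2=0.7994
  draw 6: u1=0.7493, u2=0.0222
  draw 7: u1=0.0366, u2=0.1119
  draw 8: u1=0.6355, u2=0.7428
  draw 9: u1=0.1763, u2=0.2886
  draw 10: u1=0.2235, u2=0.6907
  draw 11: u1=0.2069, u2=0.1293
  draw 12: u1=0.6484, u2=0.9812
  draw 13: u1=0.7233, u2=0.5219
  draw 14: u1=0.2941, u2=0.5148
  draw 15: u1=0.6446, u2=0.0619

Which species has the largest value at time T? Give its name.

Dominant species at T: R

t=0.000: Z=3 X=2 D=8 R=7 P=7
Draw 1: a1=3.969, a2=0.724, a3=3.192, a4=14.112, a0=21.997; τ=−ln(0.5233)/21.997=0.029 → t=0.029; u2·a0=0.8543·21.997=18.792; a1+…+a3=7.885 < 18.792 ≤ a1+…+a4=21.997 → R4 fires; Z=3 X=2 D=7 R=8 P=7
Draw 2: a1=4.536, a2=0.724, a3=3.192, a4=14.112, a0=22.564; τ=−ln(0.7987)/22.564=0.010 → t=0.039; u2·a0=0.1727·22.564=3.897 ≤ a1=4.536 → R1 fires; Z=2 X=2 D=9 R=7 P=7
Draw 3: a1=2.646, a2=0.724, a3=3.192, a4=15.876, a0=22.438; τ=−ln(0.3204)/22.438=0.051 → t=0.090; u2·a0=0.8235·22.438=18.478; a1+…+a3=6.562 < 18.478 ≤ a1+…+a4=22.438 → R4 fires; Z=2 X=2 D=8 R=8 P=7
Draw 4: a1=3.024, a2=0.724, a3=3.192, a4=16.128, a0=23.068; τ=−ln(0.7234)/23.068=0.014 → t=0.104; u2·a0=0.3223·23.068=7.435; a1+…+a3=6.940 < 7.435 ≤ a1+…+a4=23.068 → R4 fires; Z=2 X=2 D=7 R=9 P=7
Draw 5: a1=3.402, a2=0.724, a3=3.192, a4=15.876, a0=23.194; τ=−ln(0.8945)/23.194=0.005 → t=0.109; u2·a0=0.7994·23.194=18.541; a1+…+a3=7.318 < 18.541 ≤ a1+…+a4=23.194 → R4 fires; Z=2 X=2 D=6 R=10 P=7
Draw 6: a1=3.780, a2=0.724, a3=3.192, a4=15.120, a0=22.816; τ=−ln(0.7493)/22.816=0.013 → t=0.122; u2·a0=0.0222·22.816=0.507 ≤ a1=3.780 → R1 fires; Z=1 X=2 D=8 R=9 P=7
Draw 7: a1=1.701, a2=0.724, a3=3.192, a4=18.144, a0=23.761; τ=−ln(0.0366)/23.761=0.139 → t=0.261; u2·a0=0.1119·23.761=2.659; a1+a2=2.425 < 2.659 ≤ a1+…+a3=5.617 → R3 fires; Z=1 X=2 D=8 R=9 P=6
Draw 8: a1=1.701, a2=0.724, a3=2.736, a4=18.144, a0=23.305; τ=−ln(0.6355)/23.305=0.019 → t=0.280; u2·a0=0.7428·23.305=17.311; a1+…+a3=5.161 < 17.311 ≤ a1+…+a4=23.305 → R4 fires; Z=1 X=2 D=7 R=10 P=6
Draw 9: a1=1.890, a2=0.724, a3=2.736, a4=17.640, a0=22.990; τ=−ln(0.1763)/22.990=0.075 → t=0.356; u2·a0=0.2886·22.990=6.635; a1+…+a3=5.350 < 6.635 ≤ a1+…+a4=22.990 → R4 fires; Z=1 X=2 D=6 R=11 P=6
Draw 10: a1=2.079, a2=0.724, a3=2.736, a4=16.632, a0=22.171; τ=−ln(0.2235)/22.171=0.068 → t=0.423; u2·a0=0.6907·22.171=15.314; a1+…+a3=5.539 < 15.314 ≤ a1+…+a4=22.171 → R4 fires; Z=1 X=2 D=5 R=12 P=6
Draw 11: a1=2.268, a2=0.724, a3=2.736, a4=15.120, a0=20.848; τ=−ln(0.2069)/20.848=0.076 → t=0.499; u2·a0=0.1293·20.848=2.696; a1=2.268 < 2.696 ≤ a1+a2=2.992 → R2 fires; Z=2 X=1 D=5 R=13 P=6
Draw 12: a1=4.914, a2=0.362, a3=1.368, a4=16.380, a0=23.024; τ=−ln(0.6484)/23.024=0.019 → t=0.518; u2·a0=0.9812·23.024=22.591; a1+…+a3=6.644 < 22.591 ≤ a1+…+a4=23.024 → R4 fires; Z=2 X=1 D=4 R=14 P=6
Draw 13: a1=5.292, a2=0.362, a3=1.368, a4=14.112, a0=21.134; τ=−ln(0.7233)/21.134=0.015 → t=0.533; u2·a0=0.5219·21.134=11.030; a1+…+a3=7.022 < 11.030 ≤ a1+…+a4=21.134 → R4 fires; Z=2 X=1 D=3 R=15 P=6
Draw 14: a1=5.670, a2=0.362, a3=1.368, a4=11.340, a0=18.740; τ=−ln(0.2941)/18.740=0.065 → t=0.598; u2·a0=0.5148·18.740=9.647; a1+…+a3=7.400 < 9.647 ≤ a1+…+a4=18.740 → R4 fires; Z=2 X=1 D=2 R=16 P=6
Draw 15: a1=6.048, a2=0.362, a3=1.368, a4=8.064, a0=15.842; τ=−ln(0.6446)/15.842=0.028 → t=0.626 > T=0.61: stop.
At T=0.61: Z=2 X=1 D=2 R=16 P=6; the largest is R.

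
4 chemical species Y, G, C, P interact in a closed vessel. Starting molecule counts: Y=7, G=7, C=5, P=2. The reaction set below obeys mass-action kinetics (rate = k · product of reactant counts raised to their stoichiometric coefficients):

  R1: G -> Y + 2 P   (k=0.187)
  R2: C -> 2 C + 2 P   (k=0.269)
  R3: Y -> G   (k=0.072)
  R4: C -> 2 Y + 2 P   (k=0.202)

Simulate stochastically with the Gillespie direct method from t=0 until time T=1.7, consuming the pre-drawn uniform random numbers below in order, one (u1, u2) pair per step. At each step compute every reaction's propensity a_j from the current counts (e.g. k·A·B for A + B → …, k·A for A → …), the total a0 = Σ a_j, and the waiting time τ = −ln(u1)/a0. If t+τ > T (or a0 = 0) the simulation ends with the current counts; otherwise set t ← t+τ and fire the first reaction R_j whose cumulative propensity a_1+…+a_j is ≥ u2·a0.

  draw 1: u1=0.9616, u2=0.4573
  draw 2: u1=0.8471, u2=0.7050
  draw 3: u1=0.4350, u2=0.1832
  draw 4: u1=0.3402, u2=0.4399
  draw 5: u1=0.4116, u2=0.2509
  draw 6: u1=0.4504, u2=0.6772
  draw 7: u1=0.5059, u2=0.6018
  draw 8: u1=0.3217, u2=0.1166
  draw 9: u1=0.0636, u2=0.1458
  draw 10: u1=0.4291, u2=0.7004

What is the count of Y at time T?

t=0.000: Y=7 G=7 C=5 P=2
Draw 1: a1=1.309, a2=1.345, a3=0.504, a4=1.010, a0=4.168; τ=−ln(0.9616)/4.168=0.009 → t=0.009; u2·a0=0.4573·4.168=1.906; a1=1.309 < 1.906 ≤ a1+a2=2.654 → R2 fires; Y=7 G=7 C=6 P=4
Draw 2: a1=1.309, a2=1.614, a3=0.504, a4=1.212, a0=4.639; τ=−ln(0.8471)/4.639=0.036 → t=0.045; u2·a0=0.7050·4.639=3.270; a1+a2=2.923 < 3.270 ≤ a1+…+a3=3.427 → R3 fires; Y=6 G=8 C=6 P=4
Draw 3: a1=1.496, a2=1.614, a3=0.432, a4=1.212, a0=4.754; τ=−ln(0.4350)/4.754=0.175 → t=0.220; u2·a0=0.1832·4.754=0.871 ≤ a1=1.496 → R1 fires; Y=7 G=7 C=6 P=6
Draw 4: a1=1.309, a2=1.614, a3=0.504, a4=1.212, a0=4.639; τ=−ln(0.3402)/4.639=0.232 → t=0.453; u2·a0=0.4399·4.639=2.041; a1=1.309 < 2.041 ≤ a1+a2=2.923 → R2 fires; Y=7 G=7 C=7 P=8
Draw 5: a1=1.309, a2=1.883, a3=0.504, a4=1.414, a0=5.110; τ=−ln(0.4116)/5.110=0.174 → t=0.626; u2·a0=0.2509·5.110=1.282 ≤ a1=1.309 → R1 fires; Y=8 G=6 C=7 P=10
Draw 6: a1=1.122, a2=1.883, a3=0.576, a4=1.414, a0=4.995; τ=−ln(0.4504)/4.995=0.160 → t=0.786; u2·a0=0.6772·4.995=3.383; a1+a2=3.005 < 3.383 ≤ a1+…+a3=3.581 → R3 fires; Y=7 G=7 C=7 P=10
Draw 7: a1=1.309, a2=1.883, a3=0.504, a4=1.414, a0=5.110; τ=−ln(0.5059)/5.110=0.133 → t=0.919; u2·a0=0.6018·5.110=3.075; a1=1.309 < 3.075 ≤ a1+a2=3.192 → R2 fires; Y=7 G=7 C=8 P=12
Draw 8: a1=1.309, a2=2.152, a3=0.504, a4=1.616, a0=5.581; τ=−ln(0.3217)/5.581=0.203 → t=1.123; u2·a0=0.1166·5.581=0.651 ≤ a1=1.309 → R1 fires; Y=8 G=6 C=8 P=14
Draw 9: a1=1.122, a2=2.152, a3=0.576, a4=1.616, a0=5.466; τ=−ln(0.0636)/5.466=0.504 → t=1.627; u2·a0=0.1458·5.466=0.797 ≤ a1=1.122 → R1 fires; Y=9 G=5 C=8 P=16
Draw 10: a1=0.935, a2=2.152, a3=0.648, a4=1.616, a0=5.351; τ=−ln(0.4291)/5.351=0.158 → t=1.785 > T=1.7: stop.
Read off Y at T=1.7: 9

Y at T = 9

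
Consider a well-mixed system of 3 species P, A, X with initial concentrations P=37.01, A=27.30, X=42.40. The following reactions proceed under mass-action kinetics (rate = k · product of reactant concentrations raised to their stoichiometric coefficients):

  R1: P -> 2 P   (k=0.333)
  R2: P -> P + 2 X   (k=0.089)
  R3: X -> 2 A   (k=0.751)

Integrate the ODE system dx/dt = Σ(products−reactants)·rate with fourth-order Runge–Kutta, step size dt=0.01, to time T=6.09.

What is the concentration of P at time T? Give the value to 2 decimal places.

P at T = 281.23

RK4 with dt=0.01: 609 steps to T=6.09. Trajectory (selected grid times):
t=0.00: P=37.01 A=27.30 X=42.40
t=0.68: P=46.42 A=63.32 X=29.42
t=1.35: P=58.02 A=89.15 X=22.71
t=2.03: P=72.76 A=110.61 X=19.86
t=2.71: P=91.25 A=130.63 X=19.73
t=3.38: P=114.06 A=151.27 X=21.60
t=4.06: P=143.05 A=175.04 X=25.21
t=4.74: P=179.40 A=203.34 X=30.49
t=5.41: P=224.24 A=237.37 X=37.45
t=6.09: P=281.23 A=280.08 X=46.55
Read off P at T=6.09: 281.23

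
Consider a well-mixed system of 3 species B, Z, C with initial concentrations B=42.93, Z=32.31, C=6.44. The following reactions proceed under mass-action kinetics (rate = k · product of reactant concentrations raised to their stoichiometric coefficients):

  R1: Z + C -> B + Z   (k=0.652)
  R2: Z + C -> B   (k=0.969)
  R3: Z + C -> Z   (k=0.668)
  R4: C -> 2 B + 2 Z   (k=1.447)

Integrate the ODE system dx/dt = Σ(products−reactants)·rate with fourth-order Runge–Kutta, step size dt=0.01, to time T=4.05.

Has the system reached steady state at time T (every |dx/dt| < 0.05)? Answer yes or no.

Steady state at T: yes

RK4 with dt=0.01: 405 steps to T=4.05. Trajectory (selected grid times):
t=0.00: B=42.93 Z=32.31 C=6.44
t=0.45: B=47.66 Z=29.89 C=0.00
t=0.90: B=47.66 Z=29.89 C=0.00
t=1.35: B=47.66 Z=29.89 C=0.00
t=1.80: B=47.66 Z=29.89 C=0.00
t=2.25: B=47.66 Z=29.89 C=0.00
t=2.70: B=47.66 Z=29.89 C=0.00
t=3.15: B=47.66 Z=29.89 C=0.00
t=3.60: B=47.66 Z=29.89 C=0.00
t=4.05: B=47.66 Z=29.89 C=0.00
Rates at T: R1=0.0000, R2=0.0000, R3=0.0000, R4=0.0000
dx/dt at T (Σ net stoichiometry × rate): B=+0.0000, Z=-0.0000, C=-0.0000
Largest |dx/dt| is |-0.0000| (C) < 0.05 → steady.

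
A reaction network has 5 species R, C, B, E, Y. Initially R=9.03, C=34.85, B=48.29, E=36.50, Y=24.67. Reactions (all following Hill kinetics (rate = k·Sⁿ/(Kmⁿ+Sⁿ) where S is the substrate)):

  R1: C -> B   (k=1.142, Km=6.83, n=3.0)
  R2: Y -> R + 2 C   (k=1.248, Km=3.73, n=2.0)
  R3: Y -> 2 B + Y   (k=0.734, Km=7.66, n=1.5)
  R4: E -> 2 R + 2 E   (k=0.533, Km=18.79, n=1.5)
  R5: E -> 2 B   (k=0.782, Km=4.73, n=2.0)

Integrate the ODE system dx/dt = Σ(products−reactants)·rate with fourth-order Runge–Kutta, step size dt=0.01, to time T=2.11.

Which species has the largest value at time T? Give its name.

Dominant species at T: B

RK4 with dt=0.01: 211 steps to T=2.11. Trajectory (selected grid times):
t=0.00: R=9.03 C=34.85 B=48.29 E=36.50 Y=24.67
t=0.23: R=9.49 C=35.15 B=49.19 E=36.41 Y=24.39
t=0.47: R=9.97 C=35.46 B=50.13 E=36.32 Y=24.10
t=0.70: R=10.43 C=35.76 B=51.03 E=36.23 Y=23.82
t=0.94: R=10.91 C=36.08 B=51.97 E=36.14 Y=23.52
t=1.17: R=11.36 C=36.37 B=52.87 E=36.05 Y=23.24
t=1.41: R=11.84 C=36.69 B=53.81 E=35.96 Y=22.95
t=1.64: R=12.30 C=36.98 B=54.70 E=35.88 Y=22.67
t=1.88: R=12.78 C=37.29 B=55.64 E=35.78 Y=22.38
t=2.11: R=13.23 C=37.59 B=56.54 E=35.70 Y=22.10
At T=2.11: R=13.23 C=37.59 B=56.54 E=35.70 Y=22.10; the largest is B.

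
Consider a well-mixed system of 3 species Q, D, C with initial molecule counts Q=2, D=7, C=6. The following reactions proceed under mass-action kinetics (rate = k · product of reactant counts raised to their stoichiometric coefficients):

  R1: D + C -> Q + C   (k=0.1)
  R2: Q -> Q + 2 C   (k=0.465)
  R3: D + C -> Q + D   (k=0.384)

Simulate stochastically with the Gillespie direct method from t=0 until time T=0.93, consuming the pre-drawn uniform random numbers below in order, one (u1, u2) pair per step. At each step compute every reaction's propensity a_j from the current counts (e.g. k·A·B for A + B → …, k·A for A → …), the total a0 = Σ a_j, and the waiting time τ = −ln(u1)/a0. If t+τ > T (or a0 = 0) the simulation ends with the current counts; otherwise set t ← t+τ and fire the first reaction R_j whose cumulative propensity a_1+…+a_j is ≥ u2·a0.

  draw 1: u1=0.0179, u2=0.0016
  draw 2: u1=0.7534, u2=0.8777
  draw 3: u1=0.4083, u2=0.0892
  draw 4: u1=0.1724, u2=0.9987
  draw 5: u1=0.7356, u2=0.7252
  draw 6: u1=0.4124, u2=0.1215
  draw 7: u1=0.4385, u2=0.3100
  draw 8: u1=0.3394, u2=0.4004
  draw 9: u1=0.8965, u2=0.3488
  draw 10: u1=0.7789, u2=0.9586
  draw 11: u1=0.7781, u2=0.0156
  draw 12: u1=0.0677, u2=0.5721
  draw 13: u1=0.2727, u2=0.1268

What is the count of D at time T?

D at T = 3

t=0.000: Q=2 D=7 C=6
Draw 1: a1=4.200, a2=0.930, a3=16.128, a0=21.258; τ=−ln(0.0179)/21.258=0.189 → t=0.189; u2·a0=0.0016·21.258=0.034 ≤ a1=4.200 → R1 fires; Q=3 D=6 C=6
Draw 2: a1=3.600, a2=1.395, a3=13.824, a0=18.819; τ=−ln(0.7534)/18.819=0.015 → t=0.204; u2·a0=0.8777·18.819=16.517; a1+a2=4.995 < 16.517 ≤ a1+…+a3=18.819 → R3 fires; Q=4 D=6 C=5
Draw 3: a1=3.000, a2=1.860, a3=11.520, a0=16.380; τ=−ln(0.4083)/16.380=0.055 → t=0.259; u2·a0=0.0892·16.380=1.461 ≤ a1=3.000 → R1 fires; Q=5 D=5 C=5
Draw 4: a1=2.500, a2=2.325, a3=9.600, a0=14.425; τ=−ln(0.1724)/14.425=0.122 → t=0.381; u2·a0=0.9987·14.425=14.406; a1+a2=4.825 < 14.406 ≤ a1+…+a3=14.425 → R3 fires; Q=6 D=5 C=4
Draw 5: a1=2.000, a2=2.790, a3=7.680, a0=12.470; τ=−ln(0.7356)/12.470=0.025 → t=0.405; u2·a0=0.7252·12.470=9.043; a1+a2=4.790 < 9.043 ≤ a1+…+a3=12.470 → R3 fires; Q=7 D=5 C=3
Draw 6: a1=1.500, a2=3.255, a3=5.760, a0=10.515; τ=−ln(0.4124)/10.515=0.084 → t=0.490; u2·a0=0.1215·10.515=1.278 ≤ a1=1.500 → R1 fires; Q=8 D=4 C=3
Draw 7: a1=1.200, a2=3.720, a3=4.608, a0=9.528; τ=−ln(0.4385)/9.528=0.087 → t=0.576; u2·a0=0.3100·9.528=2.954; a1=1.200 < 2.954 ≤ a1+a2=4.920 → R2 fires; Q=8 D=4 C=5
Draw 8: a1=2.000, a2=3.720, a3=7.680, a0=13.400; τ=−ln(0.3394)/13.400=0.081 → t=0.657; u2·a0=0.4004·13.400=5.365; a1=2.000 < 5.365 ≤ a1+a2=5.720 → R2 fires; Q=8 D=4 C=7
Draw 9: a1=2.800, a2=3.720, a3=10.752, a0=17.272; τ=−ln(0.8965)/17.272=0.006 → t=0.663; u2·a0=0.3488·17.272=6.024; a1=2.800 < 6.024 ≤ a1+a2=6.520 → R2 fires; Q=8 D=4 C=9
Draw 10: a1=3.600, a2=3.720, a3=13.824, a0=21.144; τ=−ln(0.7789)/21.144=0.012 → t=0.675; u2·a0=0.9586·21.144=20.269; a1+a2=7.320 < 20.269 ≤ a1+…+a3=21.144 → R3 fires; Q=9 D=4 C=8
Draw 11: a1=3.200, a2=4.185, a3=12.288, a0=19.673; τ=−ln(0.7781)/19.673=0.013 → t=0.688; u2·a0=0.0156·19.673=0.307 ≤ a1=3.200 → R1 fires; Q=10 D=3 C=8
Draw 12: a1=2.400, a2=4.650, a3=9.216, a0=16.266; τ=−ln(0.0677)/16.266=0.166 → t=0.853; u2·a0=0.5721·16.266=9.306; a1+a2=7.050 < 9.306 ≤ a1+…+a3=16.266 → R3 fires; Q=11 D=3 C=7
Draw 13: a1=2.100, a2=5.115, a3=8.064, a0=15.279; τ=−ln(0.2727)/15.279=0.085 → t=0.938 > T=0.93: stop.
Read off D at T=0.93: 3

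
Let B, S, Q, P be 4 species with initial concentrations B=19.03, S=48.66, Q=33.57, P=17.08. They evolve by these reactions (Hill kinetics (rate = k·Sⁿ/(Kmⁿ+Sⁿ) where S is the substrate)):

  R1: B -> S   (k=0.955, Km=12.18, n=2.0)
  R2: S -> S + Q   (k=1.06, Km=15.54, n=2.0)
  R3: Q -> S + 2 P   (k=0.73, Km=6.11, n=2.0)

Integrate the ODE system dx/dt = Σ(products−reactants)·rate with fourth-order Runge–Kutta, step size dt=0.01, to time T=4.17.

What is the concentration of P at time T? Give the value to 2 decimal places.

P at T = 22.98

RK4 with dt=0.01: 417 steps to T=4.17. Trajectory (selected grid times):
t=0.00: B=19.03 S=48.66 Q=33.57 P=17.08
t=0.46: B=18.72 S=49.30 Q=33.69 P=17.73
t=0.93: B=18.41 S=49.94 Q=33.81 P=18.39
t=1.39: B=18.10 S=50.57 Q=33.93 P=19.04
t=1.85: B=17.80 S=51.20 Q=34.05 P=19.70
t=2.32: B=17.50 S=51.83 Q=34.17 P=20.36
t=2.78: B=17.20 S=52.45 Q=34.30 P=21.01
t=3.24: B=16.91 S=53.07 Q=34.42 P=21.66
t=3.71: B=16.62 S=53.70 Q=34.55 P=22.33
t=4.17: B=16.33 S=54.31 Q=34.67 P=22.98
Read off P at T=4.17: 22.98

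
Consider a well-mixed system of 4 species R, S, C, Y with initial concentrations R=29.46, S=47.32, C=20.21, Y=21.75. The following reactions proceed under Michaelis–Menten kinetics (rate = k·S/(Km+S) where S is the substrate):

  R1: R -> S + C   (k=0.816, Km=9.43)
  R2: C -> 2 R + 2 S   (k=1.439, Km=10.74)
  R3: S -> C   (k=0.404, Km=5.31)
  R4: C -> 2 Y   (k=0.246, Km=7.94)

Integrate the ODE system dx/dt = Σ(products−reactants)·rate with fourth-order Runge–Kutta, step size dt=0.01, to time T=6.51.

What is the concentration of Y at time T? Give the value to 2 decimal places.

Y at T = 24.04

RK4 with dt=0.01: 651 steps to T=6.51. Trajectory (selected grid times):
t=0.00: R=29.46 S=47.32 C=20.21 Y=21.75
t=0.72: R=30.37 S=48.86 C=20.12 Y=22.00
t=1.45: R=31.28 S=50.42 C=20.03 Y=22.26
t=2.17: R=32.17 S=51.95 C=19.94 Y=22.52
t=2.89: R=33.06 S=53.49 C=19.86 Y=22.77
t=3.62: R=33.96 S=55.05 C=19.79 Y=23.02
t=4.34: R=34.84 S=56.59 C=19.71 Y=23.28
t=5.06: R=35.72 S=58.12 C=19.65 Y=23.53
t=5.79: R=36.60 S=59.68 C=19.58 Y=23.79
t=6.51: R=37.47 S=61.22 C=19.53 Y=24.04
Read off Y at T=6.51: 24.04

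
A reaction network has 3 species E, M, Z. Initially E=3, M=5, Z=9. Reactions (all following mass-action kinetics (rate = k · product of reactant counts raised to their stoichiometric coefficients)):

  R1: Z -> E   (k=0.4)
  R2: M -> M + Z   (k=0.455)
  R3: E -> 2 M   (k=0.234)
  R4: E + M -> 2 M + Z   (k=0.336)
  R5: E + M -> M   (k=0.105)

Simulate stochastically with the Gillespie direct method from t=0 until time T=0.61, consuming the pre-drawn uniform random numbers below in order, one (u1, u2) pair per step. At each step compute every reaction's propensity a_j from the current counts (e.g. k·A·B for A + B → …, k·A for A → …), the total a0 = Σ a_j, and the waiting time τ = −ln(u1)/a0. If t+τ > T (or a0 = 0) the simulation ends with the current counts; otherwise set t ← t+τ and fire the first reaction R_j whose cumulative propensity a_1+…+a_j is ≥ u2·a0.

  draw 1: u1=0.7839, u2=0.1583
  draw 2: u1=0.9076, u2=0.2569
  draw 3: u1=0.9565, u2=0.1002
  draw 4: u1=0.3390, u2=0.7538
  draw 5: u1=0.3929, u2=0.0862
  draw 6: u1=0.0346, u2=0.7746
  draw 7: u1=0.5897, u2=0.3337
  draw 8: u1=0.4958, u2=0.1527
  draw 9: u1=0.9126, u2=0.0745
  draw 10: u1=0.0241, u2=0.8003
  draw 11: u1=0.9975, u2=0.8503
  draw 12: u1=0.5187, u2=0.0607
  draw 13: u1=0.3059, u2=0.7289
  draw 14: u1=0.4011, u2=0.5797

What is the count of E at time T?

E at T = 4

t=0.000: E=3 M=5 Z=9
Draw 1: a1=3.600, a2=2.275, a3=0.702, a4=5.040, a5=1.575, a0=13.192; τ=−ln(0.7839)/13.192=0.018 → t=0.018; u2·a0=0.1583·13.192=2.088 ≤ a1=3.600 → R1 fires; E=4 M=5 Z=8
Draw 2: a1=3.200, a2=2.275, a3=0.936, a4=6.720, a5=2.100, a0=15.231; τ=−ln(0.9076)/15.231=0.006 → t=0.025; u2·a0=0.2569·15.231=3.913; a1=3.200 < 3.913 ≤ a1+a2=5.475 → R2 fires; E=4 M=5 Z=9
Draw 3: a1=3.600, a2=2.275, a3=0.936, a4=6.720, a5=2.100, a0=15.631; τ=−ln(0.9565)/15.631=0.003 → t=0.028; u2·a0=0.1002·15.631=1.566 ≤ a1=3.600 → R1 fires; E=5 M=5 Z=8
Draw 4: a1=3.200, a2=2.275, a3=1.170, a4=8.400, a5=2.625, a0=17.670; τ=−ln(0.3390)/17.670=0.061 → t=0.089; u2·a0=0.7538·17.670=13.320; a1+…+a3=6.645 < 13.320 ≤ a1+…+a4=15.045 → R4 fires; E=4 M=6 Z=9
Draw 5: a1=3.600, a2=2.730, a3=0.936, a4=8.064, a5=2.520, a0=17.850; τ=−ln(0.3929)/17.850=0.052 → t=0.141; u2·a0=0.0862·17.850=1.539 ≤ a1=3.600 → R1 fires; E=5 M=6 Z=8
Draw 6: a1=3.200, a2=2.730, a3=1.170, a4=10.080, a5=3.150, a0=20.330; τ=−ln(0.0346)/20.330=0.165 → t=0.307; u2·a0=0.7746·20.330=15.748; a1+…+a3=7.100 < 15.748 ≤ a1+…+a4=17.180 → R4 fires; E=4 M=7 Z=9
Draw 7: a1=3.600, a2=3.185, a3=0.936, a4=9.408, a5=2.940, a0=20.069; τ=−ln(0.5897)/20.069=0.026 → t=0.333; u2·a0=0.3337·20.069=6.697; a1=3.600 < 6.697 ≤ a1+a2=6.785 → R2 fires; E=4 M=7 Z=10
Draw 8: a1=4.000, a2=3.185, a3=0.936, a4=9.408, a5=2.940, a0=20.469; τ=−ln(0.4958)/20.469=0.034 → t=0.367; u2·a0=0.1527·20.469=3.126 ≤ a1=4.000 → R1 fires; E=5 M=7 Z=9
Draw 9: a1=3.600, a2=3.185, a3=1.170, a4=11.760, a5=3.675, a0=23.390; τ=−ln(0.9126)/23.390=0.004 → t=0.371; u2·a0=0.0745·23.390=1.743 ≤ a1=3.600 → R1 fires; E=6 M=7 Z=8
Draw 10: a1=3.200, a2=3.185, a3=1.404, a4=14.112, a5=4.410, a0=26.311; τ=−ln(0.0241)/26.311=0.142 → t=0.513; u2·a0=0.8003·26.311=21.057; a1+…+a3=7.789 < 21.057 ≤ a1+…+a4=21.901 → R4 fires; E=5 M=8 Z=9
Draw 11: a1=3.600, a2=3.640, a3=1.170, a4=13.440, a5=4.200, a0=26.050; τ=−ln(0.9975)/26.050=0.000 → t=0.513; u2·a0=0.8503·26.050=22.150; a1+…+a4=21.850 < 22.150 ≤ a1+…+a5=26.050 → R5 fires; E=4 M=8 Z=9
Draw 12: a1=3.600, a2=3.640, a3=0.936, a4=10.752, a5=3.360, a0=22.288; τ=−ln(0.5187)/22.288=0.029 → t=0.542; u2·a0=0.0607·22.288=1.353 ≤ a1=3.600 → R1 fires; E=5 M=8 Z=8
Draw 13: a1=3.200, a2=3.640, a3=1.170, a4=13.440, a5=4.200, a0=25.650; τ=−ln(0.3059)/25.650=0.046 → t=0.589; u2·a0=0.7289·25.650=18.696; a1+…+a3=8.010 < 18.696 ≤ a1+…+a4=21.450 → R4 fires; E=4 M=9 Z=9
Draw 14: a1=3.600, a2=4.095, a3=0.936, a4=12.096, a5=3.780, a0=24.507; τ=−ln(0.4011)/24.507=0.037 → t=0.626 > T=0.61: stop.
Read off E at T=0.61: 4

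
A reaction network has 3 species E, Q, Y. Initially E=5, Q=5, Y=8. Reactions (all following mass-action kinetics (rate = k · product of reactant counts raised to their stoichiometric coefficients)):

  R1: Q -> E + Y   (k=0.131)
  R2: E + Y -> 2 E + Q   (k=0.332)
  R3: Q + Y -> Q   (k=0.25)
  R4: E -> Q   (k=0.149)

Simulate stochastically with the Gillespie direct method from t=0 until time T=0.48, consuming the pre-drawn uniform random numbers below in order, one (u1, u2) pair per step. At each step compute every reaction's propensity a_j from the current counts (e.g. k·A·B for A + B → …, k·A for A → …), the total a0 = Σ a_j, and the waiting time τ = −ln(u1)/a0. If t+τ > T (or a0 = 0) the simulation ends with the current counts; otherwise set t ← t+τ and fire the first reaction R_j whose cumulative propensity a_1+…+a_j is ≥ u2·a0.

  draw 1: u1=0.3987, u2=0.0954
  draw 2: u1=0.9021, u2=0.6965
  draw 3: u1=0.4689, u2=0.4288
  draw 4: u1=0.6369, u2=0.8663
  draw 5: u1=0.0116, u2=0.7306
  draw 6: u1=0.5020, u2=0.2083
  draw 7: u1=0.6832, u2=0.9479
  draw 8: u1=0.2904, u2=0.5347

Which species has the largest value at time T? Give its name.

t=0.000: E=5 Q=5 Y=8
Draw 1: a1=0.655, a2=13.280, a3=10.000, a4=0.745, a0=24.680; τ=−ln(0.3987)/24.680=0.037 → t=0.037; u2·a0=0.0954·24.680=2.354; a1=0.655 < 2.354 ≤ a1+a2=13.935 → R2 fires; E=6 Q=6 Y=7
Draw 2: a1=0.786, a2=13.944, a3=10.500, a4=0.894, a0=26.124; τ=−ln(0.9021)/26.124=0.004 → t=0.041; u2·a0=0.6965·26.124=18.195; a1+a2=14.730 < 18.195 ≤ a1+…+a3=25.230 → R3 fires; E=6 Q=6 Y=6
Draw 3: a1=0.786, a2=11.952, a3=9.000, a4=0.894, a0=22.632; τ=−ln(0.4689)/22.632=0.033 → t=0.075; u2·a0=0.4288·22.632=9.705; a1=0.786 < 9.705 ≤ a1+a2=12.738 → R2 fires; E=7 Q=7 Y=5
Draw 4: a1=0.917, a2=11.620, a3=8.750, a4=1.043, a0=22.330; τ=−ln(0.6369)/22.330=0.020 → t=0.095; u2·a0=0.8663·22.330=19.344; a1+a2=12.537 < 19.344 ≤ a1+…+a3=21.287 → R3 fires; E=7 Q=7 Y=4
Draw 5: a1=0.917, a2=9.296, a3=7.000, a4=1.043, a0=18.256; τ=−ln(0.0116)/18.256=0.244 → t=0.339; u2·a0=0.7306·18.256=13.338; a1+a2=10.213 < 13.338 ≤ a1+…+a3=17.213 → R3 fires; E=7 Q=7 Y=3
Draw 6: a1=0.917, a2=6.972, a3=5.250, a4=1.043, a0=14.182; τ=−ln(0.5020)/14.182=0.049 → t=0.388; u2·a0=0.2083·14.182=2.954; a1=0.917 < 2.954 ≤ a1+a2=7.889 → R2 fires; E=8 Q=8 Y=2
Draw 7: a1=1.048, a2=5.312, a3=4.000, a4=1.192, a0=11.552; τ=−ln(0.6832)/11.552=0.033 → t=0.421; u2·a0=0.9479·11.552=10.950; a1+…+a3=10.360 < 10.950 ≤ a1+…+a4=11.552 → R4 fires; E=7 Q=9 Y=2
Draw 8: a1=1.179, a2=4.648, a3=4.500, a4=1.043, a0=11.370; τ=−ln(0.2904)/11.370=0.109 → t=0.529 > T=0.48: stop.
At T=0.48: E=7 Q=9 Y=2; the largest is Q.

Dominant species at T: Q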